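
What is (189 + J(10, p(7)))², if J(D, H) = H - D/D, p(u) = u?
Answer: 38025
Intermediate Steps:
J(D, H) = -1 + H (J(D, H) = H - 1*1 = H - 1 = -1 + H)
(189 + J(10, p(7)))² = (189 + (-1 + 7))² = (189 + 6)² = 195² = 38025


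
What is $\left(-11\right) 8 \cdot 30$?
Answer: $-2640$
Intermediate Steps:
$\left(-11\right) 8 \cdot 30 = \left(-88\right) 30 = -2640$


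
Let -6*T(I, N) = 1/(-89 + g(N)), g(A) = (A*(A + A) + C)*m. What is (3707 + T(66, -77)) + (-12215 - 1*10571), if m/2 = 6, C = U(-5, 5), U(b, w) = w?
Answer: -16285872559/853602 ≈ -19079.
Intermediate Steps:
C = 5
m = 12 (m = 2*6 = 12)
g(A) = 60 + 24*A² (g(A) = (A*(A + A) + 5)*12 = (A*(2*A) + 5)*12 = (2*A² + 5)*12 = (5 + 2*A²)*12 = 60 + 24*A²)
T(I, N) = -1/(6*(-29 + 24*N²)) (T(I, N) = -1/(6*(-89 + (60 + 24*N²))) = -1/(6*(-29 + 24*N²)))
(3707 + T(66, -77)) + (-12215 - 1*10571) = (3707 - 1/(-174 + 144*(-77)²)) + (-12215 - 1*10571) = (3707 - 1/(-174 + 144*5929)) + (-12215 - 10571) = (3707 - 1/(-174 + 853776)) - 22786 = (3707 - 1/853602) - 22786 = 3164302613/853602 - 22786 = -16285872559/853602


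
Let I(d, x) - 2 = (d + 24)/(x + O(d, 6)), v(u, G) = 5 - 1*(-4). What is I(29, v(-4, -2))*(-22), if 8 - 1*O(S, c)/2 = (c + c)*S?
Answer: -2578/61 ≈ -42.262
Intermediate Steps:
v(u, G) = 9 (v(u, G) = 5 + 4 = 9)
O(S, c) = 16 - 4*S*c (O(S, c) = 16 - 2*(c + c)*S = 16 - 2*2*c*S = 16 - 4*S*c)
I(d, x) = 2 + (24 + d)/(16 + x - 24*d) (I(d, x) = 2 + (d + 24)/(x + (16 - 4*d*6)) = 2 + (24 + d)/(x + (16 - 24*d)) = 2 + (24 + d)/(16 + x - 24*d))
I(29, v(-4, -2))*(-22) = ((56 - 47*29 + 2*9)/(16 + 9 - 24*29))*(-22) = ((56 - 1363 + 18)/(16 + 9 - 696))*(-22) = (-1289/(-671))*(-22) = -1/671*(-1289)*(-22) = (1289/671)*(-22) = -2578/61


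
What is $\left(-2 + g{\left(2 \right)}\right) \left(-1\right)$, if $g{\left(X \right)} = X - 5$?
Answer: $5$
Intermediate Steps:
$g{\left(X \right)} = -5 + X$
$\left(-2 + g{\left(2 \right)}\right) \left(-1\right) = \left(-2 + \left(-5 + 2\right)\right) \left(-1\right) = \left(-2 - 3\right) \left(-1\right) = \left(-5\right) \left(-1\right) = 5$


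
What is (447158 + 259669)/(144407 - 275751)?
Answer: -706827/131344 ≈ -5.3815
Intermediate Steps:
(447158 + 259669)/(144407 - 275751) = 706827/(-131344) = 706827*(-1/131344) = -706827/131344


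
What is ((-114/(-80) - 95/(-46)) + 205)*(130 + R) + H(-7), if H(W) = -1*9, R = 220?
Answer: 6712557/92 ≈ 72963.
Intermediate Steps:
H(W) = -9
((-114/(-80) - 95/(-46)) + 205)*(130 + R) + H(-7) = ((-114/(-80) - 95/(-46)) + 205)*(130 + 220) - 9 = ((-114*(-1/80) - 95*(-1/46)) + 205)*350 - 9 = ((57/40 + 95/46) + 205)*350 - 9 = (3211/920 + 205)*350 - 9 = (191811/920)*350 - 9 = 6713385/92 - 9 = 6712557/92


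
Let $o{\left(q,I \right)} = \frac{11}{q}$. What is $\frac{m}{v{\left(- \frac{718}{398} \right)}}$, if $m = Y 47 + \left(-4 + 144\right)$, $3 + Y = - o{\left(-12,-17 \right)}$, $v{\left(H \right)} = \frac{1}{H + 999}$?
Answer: $\frac{50106605}{1194} \approx 41965.0$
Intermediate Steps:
$v{\left(H \right)} = \frac{1}{999 + H}$
$Y = - \frac{25}{12}$ ($Y = -3 - \frac{11}{-12} = -3 - 11 \left(- \frac{1}{12}\right) = -3 - - \frac{11}{12} = -3 + \frac{11}{12} = - \frac{25}{12} \approx -2.0833$)
$m = \frac{505}{12}$ ($m = \left(- \frac{25}{12}\right) 47 + \left(-4 + 144\right) = - \frac{1175}{12} + 140 = \frac{505}{12} \approx 42.083$)
$\frac{m}{v{\left(- \frac{718}{398} \right)}} = \frac{505}{12 \frac{1}{999 - \frac{718}{398}}} = \frac{505}{12 \frac{1}{999 - \frac{359}{199}}} = \frac{505}{12 \frac{1}{\frac{198442}{199}}} = \frac{505}{12 \cdot \frac{199}{198442}} = \frac{505}{12} \cdot \frac{198442}{199} = \frac{50106605}{1194}$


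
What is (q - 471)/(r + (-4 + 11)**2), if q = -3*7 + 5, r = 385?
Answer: -487/434 ≈ -1.1221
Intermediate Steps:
q = -16 (q = -21 + 5 = -16)
(q - 471)/(r + (-4 + 11)**2) = (-16 - 471)/(385 + (-4 + 11)**2) = -487/(385 + 7**2) = -487/(385 + 49) = -487/434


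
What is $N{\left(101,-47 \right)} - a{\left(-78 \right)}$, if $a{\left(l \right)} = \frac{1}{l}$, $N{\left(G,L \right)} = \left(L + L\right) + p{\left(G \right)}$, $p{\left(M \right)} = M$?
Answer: $\frac{547}{78} \approx 7.0128$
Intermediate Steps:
$N{\left(G,L \right)} = G + 2 L$ ($N{\left(G,L \right)} = \left(L + L\right) + G = 2 L + G = G + 2 L$)
$N{\left(101,-47 \right)} - a{\left(-78 \right)} = \left(101 + 2 \left(-47\right)\right) - \frac{1}{-78} = \left(101 - 94\right) - - \frac{1}{78} = 7 + \frac{1}{78} = \frac{547}{78}$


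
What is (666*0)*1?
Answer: 0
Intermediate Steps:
(666*0)*1 = 0*1 = 0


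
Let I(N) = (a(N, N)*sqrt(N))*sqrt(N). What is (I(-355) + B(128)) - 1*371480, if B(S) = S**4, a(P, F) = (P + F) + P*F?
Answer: 223577151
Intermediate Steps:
a(P, F) = F + P + F*P (a(P, F) = (F + P) + F*P = F + P + F*P)
I(N) = N*(N**2 + 2*N) (I(N) = ((N + N + N*N)*sqrt(N))*sqrt(N) = ((N + N + N**2)*sqrt(N))*sqrt(N) = ((N**2 + 2*N)*sqrt(N))*sqrt(N) = (sqrt(N)*(N**2 + 2*N))*sqrt(N) = N*(N**2 + 2*N))
(I(-355) + B(128)) - 1*371480 = ((-355)**2*(2 - 355) + 128**4) - 1*371480 = (126025*(-353) + 268435456) - 371480 = (-44486825 + 268435456) - 371480 = 223948631 - 371480 = 223577151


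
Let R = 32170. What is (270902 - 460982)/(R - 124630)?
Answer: 3168/1541 ≈ 2.0558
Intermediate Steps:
(270902 - 460982)/(R - 124630) = (270902 - 460982)/(32170 - 124630) = -190080/(-92460) = -190080*(-1/92460) = 3168/1541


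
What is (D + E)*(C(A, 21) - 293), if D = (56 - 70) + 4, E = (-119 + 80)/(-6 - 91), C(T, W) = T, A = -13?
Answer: 284886/97 ≈ 2937.0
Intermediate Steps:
E = 39/97 (E = -39/(-97) = -39*(-1/97) = 39/97 ≈ 0.40206)
D = -10 (D = -14 + 4 = -10)
(D + E)*(C(A, 21) - 293) = (-10 + 39/97)*(-13 - 293) = -931/97*(-306) = 284886/97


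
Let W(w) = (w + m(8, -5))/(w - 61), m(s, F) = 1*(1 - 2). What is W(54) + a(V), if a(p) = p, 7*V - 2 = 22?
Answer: -29/7 ≈ -4.1429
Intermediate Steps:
m(s, F) = -1 (m(s, F) = 1*(-1) = -1)
W(w) = (-1 + w)/(-61 + w) (W(w) = (w - 1)/(w - 61) = (-1 + w)/(-61 + w))
V = 24/7 (V = 2/7 + (⅐)*22 = 2/7 + 22/7 = 24/7 ≈ 3.4286)
W(54) + a(V) = (-1 + 54)/(-61 + 54) + 24/7 = 53/(-7) + 24/7 = -⅐*53 + 24/7 = -53/7 + 24/7 = -29/7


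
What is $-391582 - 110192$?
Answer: $-501774$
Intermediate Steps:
$-391582 - 110192 = -501774$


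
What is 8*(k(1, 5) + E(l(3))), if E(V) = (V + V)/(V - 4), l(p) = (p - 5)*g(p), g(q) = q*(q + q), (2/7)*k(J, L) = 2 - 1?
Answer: 212/5 ≈ 42.400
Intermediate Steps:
k(J, L) = 7/2 (k(J, L) = 7*(2 - 1)/2 = (7/2)*1 = 7/2)
g(q) = 2*q² (g(q) = q*(2*q) = 2*q²)
l(p) = 2*p²*(-5 + p) (l(p) = (p - 5)*(2*p²) = (-5 + p)*(2*p²) = 2*p²*(-5 + p))
E(V) = 2*V/(-4 + V) (E(V) = (2*V)/(-4 + V) = 2*V/(-4 + V))
8*(k(1, 5) + E(l(3))) = 8*(7/2 + 2*(2*3²*(-5 + 3))/(-4 + 2*3²*(-5 + 3))) = 8*(7/2 + 2*(2*9*(-2))/(-4 + 2*9*(-2))) = 8*(7/2 + 2*(-36)/(-4 - 36)) = 8*(7/2 + 2*(-36)/(-40)) = 8*(7/2 + 2*(-36)*(-1/40)) = 8*(7/2 + 9/5) = 8*(53/10) = 212/5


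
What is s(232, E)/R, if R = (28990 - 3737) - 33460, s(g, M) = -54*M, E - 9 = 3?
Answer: 648/8207 ≈ 0.078957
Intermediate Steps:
E = 12 (E = 9 + 3 = 12)
R = -8207 (R = 25253 - 33460 = -8207)
s(232, E)/R = -54*12/(-8207) = -648*(-1/8207) = 648/8207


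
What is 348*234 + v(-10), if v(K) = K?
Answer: 81422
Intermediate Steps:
348*234 + v(-10) = 348*234 - 10 = 81432 - 10 = 81422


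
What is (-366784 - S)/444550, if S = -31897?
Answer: -334887/444550 ≈ -0.75332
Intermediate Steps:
(-366784 - S)/444550 = (-366784 - 1*(-31897))/444550 = (-366784 + 31897)*(1/444550) = -334887*1/444550 = -334887/444550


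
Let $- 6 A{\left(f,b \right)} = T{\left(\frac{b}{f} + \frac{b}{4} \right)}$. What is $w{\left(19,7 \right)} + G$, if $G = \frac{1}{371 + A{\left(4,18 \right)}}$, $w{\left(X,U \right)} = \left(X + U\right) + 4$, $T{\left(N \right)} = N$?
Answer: $\frac{22172}{739} \approx 30.003$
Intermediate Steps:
$A{\left(f,b \right)} = - \frac{b}{24} - \frac{b}{6 f}$ ($A{\left(f,b \right)} = - \frac{\frac{b}{f} + \frac{b}{4}}{6} = - \frac{\frac{b}{4} + \frac{b}{f}}{6} = - \frac{b}{24} - \frac{b}{6 f}$)
$w{\left(X,U \right)} = 4 + U + X$ ($w{\left(X,U \right)} = \left(U + X\right) + 4 = 4 + U + X$)
$G = \frac{2}{739}$ ($G = \frac{1}{371 + \frac{1}{24} \cdot 18 \cdot \frac{1}{4} \left(-4 - 4\right)} = \frac{1}{371 + \frac{1}{24} \cdot 18 \cdot \frac{1}{4} \left(-8\right)} = \frac{1}{371 - \frac{3}{2}} = \frac{1}{\frac{739}{2}} = \frac{2}{739} \approx 0.0027064$)
$w{\left(19,7 \right)} + G = \left(4 + 7 + 19\right) + \frac{2}{739} = 30 + \frac{2}{739} = \frac{22172}{739}$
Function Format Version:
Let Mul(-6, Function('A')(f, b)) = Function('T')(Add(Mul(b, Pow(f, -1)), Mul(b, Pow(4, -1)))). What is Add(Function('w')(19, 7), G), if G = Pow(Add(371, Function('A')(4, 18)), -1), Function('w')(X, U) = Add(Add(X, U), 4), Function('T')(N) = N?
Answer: Rational(22172, 739) ≈ 30.003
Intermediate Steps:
Function('A')(f, b) = Add(Mul(Rational(-1, 24), b), Mul(Rational(-1, 6), b, Pow(f, -1))) (Function('A')(f, b) = Mul(Rational(-1, 6), Add(Mul(b, Pow(f, -1)), Mul(b, Pow(4, -1)))) = Mul(Rational(-1, 6), Add(Mul(b, Pow(f, -1)), Mul(b, Rational(1, 4)))) = Mul(Rational(-1, 6), Add(Mul(b, Pow(f, -1)), Mul(Rational(1, 4), b))) = Mul(Rational(-1, 6), Add(Mul(Rational(1, 4), b), Mul(b, Pow(f, -1)))) = Add(Mul(Rational(-1, 24), b), Mul(Rational(-1, 6), b, Pow(f, -1))))
Function('w')(X, U) = Add(4, U, X) (Function('w')(X, U) = Add(Add(U, X), 4) = Add(4, U, X))
G = Rational(2, 739) (G = Pow(Add(371, Mul(Rational(1, 24), 18, Pow(4, -1), Add(-4, Mul(-1, 4)))), -1) = Pow(Add(371, Mul(Rational(1, 24), 18, Rational(1, 4), Add(-4, -4))), -1) = Pow(Add(371, Mul(Rational(1, 24), 18, Rational(1, 4), -8)), -1) = Pow(Add(371, Rational(-3, 2)), -1) = Pow(Rational(739, 2), -1) = Rational(2, 739) ≈ 0.0027064)
Add(Function('w')(19, 7), G) = Add(Add(4, 7, 19), Rational(2, 739)) = Add(30, Rational(2, 739)) = Rational(22172, 739)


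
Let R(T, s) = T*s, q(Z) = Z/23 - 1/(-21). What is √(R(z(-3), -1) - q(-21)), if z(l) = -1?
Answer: √435183/483 ≈ 1.3658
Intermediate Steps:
q(Z) = 1/21 + Z/23 (q(Z) = Z*(1/23) - 1*(-1/21) = Z/23 + 1/21 = 1/21 + Z/23)
√(R(z(-3), -1) - q(-21)) = √(-1*(-1) - (1/21 + (1/23)*(-21))) = √(1 - (1/21 - 21/23)) = √(1 - 1*(-418/483)) = √(1 + 418/483) = √(901/483) = √435183/483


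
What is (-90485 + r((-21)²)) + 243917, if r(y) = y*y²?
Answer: 85919553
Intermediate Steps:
r(y) = y³
(-90485 + r((-21)²)) + 243917 = (-90485 + ((-21)²)³) + 243917 = (-90485 + 441³) + 243917 = (-90485 + 85766121) + 243917 = 85675636 + 243917 = 85919553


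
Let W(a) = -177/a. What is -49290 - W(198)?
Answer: -3253081/66 ≈ -49289.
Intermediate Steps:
-49290 - W(198) = -49290 - (-177)/198 = -49290 - 1*(-59/66) = -49290 + 59/66 = -3253081/66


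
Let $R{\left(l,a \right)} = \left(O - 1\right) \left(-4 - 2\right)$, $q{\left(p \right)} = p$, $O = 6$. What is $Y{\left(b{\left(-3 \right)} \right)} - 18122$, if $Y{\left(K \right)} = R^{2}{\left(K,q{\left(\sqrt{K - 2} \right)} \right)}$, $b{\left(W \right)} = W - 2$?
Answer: $-17222$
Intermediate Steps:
$b{\left(W \right)} = -2 + W$ ($b{\left(W \right)} = W - 2 = -2 + W$)
$R{\left(l,a \right)} = -30$ ($R{\left(l,a \right)} = \left(6 - 1\right) \left(-4 - 2\right) = 5 \left(-6\right) = -30$)
$Y{\left(K \right)} = 900$ ($Y{\left(K \right)} = \left(-30\right)^{2} = 900$)
$Y{\left(b{\left(-3 \right)} \right)} - 18122 = 900 - 18122 = -17222$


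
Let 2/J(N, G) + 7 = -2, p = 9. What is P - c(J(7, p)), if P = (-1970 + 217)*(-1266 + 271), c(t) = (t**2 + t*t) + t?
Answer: 141283045/81 ≈ 1.7442e+6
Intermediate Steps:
J(N, G) = -2/9 (J(N, G) = 2/(-7 - 2) = 2/(-9) = 2*(-1/9) = -2/9)
c(t) = t + 2*t**2 (c(t) = (t**2 + t**2) + t = 2*t**2 + t = t + 2*t**2)
P = 1744235 (P = -1753*(-995) = 1744235)
P - c(J(7, p)) = 1744235 - (-2)*(1 + 2*(-2/9))/9 = 1744235 - (-2)*(1 - 4/9)/9 = 1744235 - (-2)*5/(9*9) = 1744235 - 1*(-10/81) = 1744235 + 10/81 = 141283045/81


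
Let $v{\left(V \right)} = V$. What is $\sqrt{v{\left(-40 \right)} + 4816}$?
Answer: $2 \sqrt{1194} \approx 69.109$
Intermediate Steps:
$\sqrt{v{\left(-40 \right)} + 4816} = \sqrt{-40 + 4816} = \sqrt{4776} = 2 \sqrt{1194}$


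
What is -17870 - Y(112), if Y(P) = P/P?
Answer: -17871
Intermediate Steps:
Y(P) = 1
-17870 - Y(112) = -17870 - 1*1 = -17870 - 1 = -17871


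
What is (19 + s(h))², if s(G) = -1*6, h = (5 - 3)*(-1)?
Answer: 169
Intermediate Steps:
h = -2 (h = 2*(-1) = -2)
s(G) = -6
(19 + s(h))² = (19 - 6)² = 13² = 169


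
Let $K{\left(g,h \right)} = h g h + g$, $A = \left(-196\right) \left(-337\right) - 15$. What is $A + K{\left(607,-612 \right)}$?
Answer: $227414852$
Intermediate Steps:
$A = 66037$ ($A = 66052 - 15 = 66037$)
$K{\left(g,h \right)} = g + g h^{2}$ ($K{\left(g,h \right)} = g h h + g = g h^{2} + g = g + g h^{2}$)
$A + K{\left(607,-612 \right)} = 66037 + 607 \left(1 + \left(-612\right)^{2}\right) = 66037 + 607 \left(1 + 374544\right) = 66037 + 607 \cdot 374545 = 66037 + 227348815 = 227414852$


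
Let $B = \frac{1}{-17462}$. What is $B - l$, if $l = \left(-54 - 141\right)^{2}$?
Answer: $- \frac{663992551}{17462} \approx -38025.0$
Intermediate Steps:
$l = 38025$ ($l = \left(-195\right)^{2} = 38025$)
$B = - \frac{1}{17462} \approx -5.7267 \cdot 10^{-5}$
$B - l = - \frac{1}{17462} - 38025 = - \frac{663992551}{17462}$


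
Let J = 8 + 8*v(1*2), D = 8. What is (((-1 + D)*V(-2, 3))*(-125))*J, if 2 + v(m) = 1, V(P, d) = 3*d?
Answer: 0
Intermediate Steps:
v(m) = -1 (v(m) = -2 + 1 = -1)
J = 0 (J = 8 + 8*(-1) = 8 - 8 = 0)
(((-1 + D)*V(-2, 3))*(-125))*J = (((-1 + 8)*(3*3))*(-125))*0 = ((7*9)*(-125))*0 = (63*(-125))*0 = -7875*0 = 0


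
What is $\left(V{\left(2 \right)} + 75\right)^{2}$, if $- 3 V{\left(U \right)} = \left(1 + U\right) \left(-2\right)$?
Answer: $5929$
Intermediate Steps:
$V{\left(U \right)} = \frac{2}{3} + \frac{2 U}{3}$ ($V{\left(U \right)} = - \frac{\left(1 + U\right) \left(-2\right)}{3} = - \frac{-2 - 2 U}{3} = \frac{2}{3} + \frac{2 U}{3}$)
$\left(V{\left(2 \right)} + 75\right)^{2} = \left(\left(\frac{2}{3} + \frac{2}{3} \cdot 2\right) + 75\right)^{2} = \left(\left(\frac{2}{3} + \frac{4}{3}\right) + 75\right)^{2} = \left(2 + 75\right)^{2} = 77^{2} = 5929$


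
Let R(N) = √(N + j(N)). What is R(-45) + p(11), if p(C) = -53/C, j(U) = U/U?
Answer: -53/11 + 2*I*√11 ≈ -4.8182 + 6.6332*I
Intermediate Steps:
j(U) = 1
R(N) = √(1 + N) (R(N) = √(N + 1) = √(1 + N))
R(-45) + p(11) = √(1 - 45) - 53/11 = √(-44) - 53*1/11 = 2*I*√11 - 53/11 = -53/11 + 2*I*√11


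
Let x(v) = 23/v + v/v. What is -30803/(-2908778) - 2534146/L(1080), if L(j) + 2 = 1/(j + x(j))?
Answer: 91552954592130993/72222048962 ≈ 1.2677e+6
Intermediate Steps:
x(v) = 1 + 23/v (x(v) = 23/v + 1 = 1 + 23/v)
L(j) = -2 + 1/(j + (23 + j)/j)
-30803/(-2908778) - 2534146/L(1080) = -30803/(-2908778) - 2534146*(23 + 1080 + 1080**2)/(-46 - 1*1080 - 2*1080**2) = -30803*(-1/2908778) - 2534146*(23 + 1080 + 1166400)/(-46 - 1080 - 2*1166400) = 30803/2908778 - 2534146*1167503/(-46 - 1080 - 2332800) = 30803/2908778 - 2534146/((1/1167503)*(-2333926)) = 30803/2908778 - 2534146/(-2333926/1167503) = 30803/2908778 - 2534146*(-1167503/2333926) = 30803/2908778 + 31474713377/24829 = 91552954592130993/72222048962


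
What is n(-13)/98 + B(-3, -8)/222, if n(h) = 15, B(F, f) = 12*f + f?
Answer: -3431/10878 ≈ -0.31541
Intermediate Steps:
B(F, f) = 13*f
n(-13)/98 + B(-3, -8)/222 = 15/98 + (13*(-8))/222 = 15*(1/98) - 104*1/222 = 15/98 - 52/111 = -3431/10878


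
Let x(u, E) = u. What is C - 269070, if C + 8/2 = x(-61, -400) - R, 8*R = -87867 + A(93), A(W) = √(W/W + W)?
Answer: -2065213/8 - √94/8 ≈ -2.5815e+5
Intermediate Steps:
A(W) = √(1 + W)
R = -87867/8 + √94/8 (R = (-87867 + √(1 + 93))/8 = (-87867 + √94)/8 = -87867/8 + √94/8 ≈ -10982.)
C = 87347/8 - √94/8 (C = -4 + (-61 - (-87867/8 + √94/8)) = -4 + (-61 + (87867/8 - √94/8)) = -4 + (87379/8 - √94/8) = 87347/8 - √94/8 ≈ 10917.)
C - 269070 = (87347/8 - √94/8) - 269070 = -2065213/8 - √94/8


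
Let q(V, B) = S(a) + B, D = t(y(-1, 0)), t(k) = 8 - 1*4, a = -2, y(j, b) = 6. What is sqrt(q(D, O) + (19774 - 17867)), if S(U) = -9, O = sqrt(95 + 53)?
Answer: sqrt(1898 + 2*sqrt(37)) ≈ 43.705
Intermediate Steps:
t(k) = 4 (t(k) = 8 - 4 = 4)
O = 2*sqrt(37) (O = sqrt(148) = 2*sqrt(37) ≈ 12.166)
D = 4
q(V, B) = -9 + B
sqrt(q(D, O) + (19774 - 17867)) = sqrt((-9 + 2*sqrt(37)) + (19774 - 17867)) = sqrt((-9 + 2*sqrt(37)) + 1907) = sqrt(1898 + 2*sqrt(37))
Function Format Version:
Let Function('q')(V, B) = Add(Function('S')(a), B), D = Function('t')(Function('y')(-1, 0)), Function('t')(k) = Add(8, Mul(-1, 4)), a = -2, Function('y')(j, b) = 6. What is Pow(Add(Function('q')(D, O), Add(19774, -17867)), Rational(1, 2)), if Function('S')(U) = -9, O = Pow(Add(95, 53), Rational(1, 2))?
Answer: Pow(Add(1898, Mul(2, Pow(37, Rational(1, 2)))), Rational(1, 2)) ≈ 43.705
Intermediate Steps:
Function('t')(k) = 4 (Function('t')(k) = Add(8, -4) = 4)
O = Mul(2, Pow(37, Rational(1, 2))) (O = Pow(148, Rational(1, 2)) = Mul(2, Pow(37, Rational(1, 2))) ≈ 12.166)
D = 4
Function('q')(V, B) = Add(-9, B)
Pow(Add(Function('q')(D, O), Add(19774, -17867)), Rational(1, 2)) = Pow(Add(Add(-9, Mul(2, Pow(37, Rational(1, 2)))), Add(19774, -17867)), Rational(1, 2)) = Pow(Add(Add(-9, Mul(2, Pow(37, Rational(1, 2)))), 1907), Rational(1, 2)) = Pow(Add(1898, Mul(2, Pow(37, Rational(1, 2)))), Rational(1, 2))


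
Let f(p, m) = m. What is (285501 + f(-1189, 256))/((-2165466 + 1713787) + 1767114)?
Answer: 285757/1315435 ≈ 0.21723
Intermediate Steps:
(285501 + f(-1189, 256))/((-2165466 + 1713787) + 1767114) = (285501 + 256)/((-2165466 + 1713787) + 1767114) = 285757/(-451679 + 1767114) = 285757/1315435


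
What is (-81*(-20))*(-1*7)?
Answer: -11340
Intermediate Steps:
(-81*(-20))*(-1*7) = 1620*(-7) = -11340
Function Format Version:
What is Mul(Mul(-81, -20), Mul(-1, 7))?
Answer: -11340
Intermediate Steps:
Mul(Mul(-81, -20), Mul(-1, 7)) = Mul(1620, -7) = -11340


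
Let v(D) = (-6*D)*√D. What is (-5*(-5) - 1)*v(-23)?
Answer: 3312*I*√23 ≈ 15884.0*I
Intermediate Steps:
v(D) = -6*D^(3/2)
(-5*(-5) - 1)*v(-23) = (-5*(-5) - 1)*(-(-138)*I*√23) = (25 - 1)*(-(-138)*I*√23) = 24*(138*I*√23) = 3312*I*√23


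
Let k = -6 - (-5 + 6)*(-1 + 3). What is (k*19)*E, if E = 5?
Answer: -760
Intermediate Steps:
k = -8 (k = -6 - 2 = -8)
(k*19)*E = -8*19*5 = -152*5 = -760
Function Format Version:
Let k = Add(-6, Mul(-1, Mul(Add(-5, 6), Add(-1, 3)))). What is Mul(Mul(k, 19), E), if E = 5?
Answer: -760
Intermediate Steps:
k = -8 (k = Add(-6, Mul(-1, Mul(1, 2))) = Add(-6, Mul(-1, 2)) = Add(-6, -2) = -8)
Mul(Mul(k, 19), E) = Mul(Mul(-8, 19), 5) = Mul(-152, 5) = -760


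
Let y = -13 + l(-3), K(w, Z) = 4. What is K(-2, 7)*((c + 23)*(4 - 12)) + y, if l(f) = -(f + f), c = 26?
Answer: -1575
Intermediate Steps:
l(f) = -2*f
y = -7 (y = -13 - 2*(-3) = -13 + 6 = -7)
K(-2, 7)*((c + 23)*(4 - 12)) + y = 4*((26 + 23)*(4 - 12)) - 7 = 4*(49*(-8)) - 7 = 4*(-392) - 7 = -1568 - 7 = -1575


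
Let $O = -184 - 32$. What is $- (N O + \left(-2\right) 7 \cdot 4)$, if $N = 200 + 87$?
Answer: $62048$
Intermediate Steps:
$N = 287$
$O = -216$
$- (N O + \left(-2\right) 7 \cdot 4) = - (287 \left(-216\right) + \left(-2\right) 7 \cdot 4) = - (-61992 - 56) = \left(-1\right) \left(-62048\right) = 62048$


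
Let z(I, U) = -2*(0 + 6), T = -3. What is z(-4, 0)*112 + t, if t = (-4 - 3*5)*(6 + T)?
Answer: -1401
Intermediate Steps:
z(I, U) = -12 (z(I, U) = -2*6 = -12)
t = -57 (t = (-4 - 3*5)*(6 - 3) = (-4 - 1*15)*3 = (-4 - 15)*3 = -19*3 = -57)
z(-4, 0)*112 + t = -12*112 - 57 = -1344 - 57 = -1401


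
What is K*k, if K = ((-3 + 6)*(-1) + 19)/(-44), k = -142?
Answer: 568/11 ≈ 51.636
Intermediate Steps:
K = -4/11 (K = (3*(-1) + 19)*(-1/44) = (-3 + 19)*(-1/44) = 16*(-1/44) = -4/11 ≈ -0.36364)
K*k = -4/11*(-142) = 568/11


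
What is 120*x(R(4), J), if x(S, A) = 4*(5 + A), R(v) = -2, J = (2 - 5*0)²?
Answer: 4320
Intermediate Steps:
J = 4 (J = (2 + 0)² = 2² = 4)
x(S, A) = 20 + 4*A
120*x(R(4), J) = 120*(20 + 4*4) = 120*(20 + 16) = 120*36 = 4320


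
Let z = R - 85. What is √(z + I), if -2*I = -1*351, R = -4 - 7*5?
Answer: √206/2 ≈ 7.1764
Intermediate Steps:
R = -39 (R = -4 - 35 = -39)
I = 351/2 (I = -(-1)*351/2 = -½*(-351) = 351/2 ≈ 175.50)
z = -124 (z = -39 - 85 = -124)
√(z + I) = √(-124 + 351/2) = √(103/2) = √206/2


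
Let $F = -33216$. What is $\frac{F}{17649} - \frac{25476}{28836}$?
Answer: $- \frac{13031875}{4712283} \approx -2.7655$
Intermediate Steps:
$\frac{F}{17649} - \frac{25476}{28836} = - \frac{33216}{17649} - \frac{25476}{28836} = \left(-33216\right) \frac{1}{17649} - \frac{2123}{2403} = - \frac{11072}{5883} - \frac{2123}{2403} = - \frac{13031875}{4712283}$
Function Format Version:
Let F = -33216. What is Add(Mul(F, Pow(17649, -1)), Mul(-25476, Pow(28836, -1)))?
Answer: Rational(-13031875, 4712283) ≈ -2.7655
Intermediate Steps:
Add(Mul(F, Pow(17649, -1)), Mul(-25476, Pow(28836, -1))) = Add(Mul(-33216, Pow(17649, -1)), Mul(-25476, Pow(28836, -1))) = Add(Mul(-33216, Rational(1, 17649)), Mul(-25476, Rational(1, 28836))) = Add(Rational(-11072, 5883), Rational(-2123, 2403)) = Rational(-13031875, 4712283)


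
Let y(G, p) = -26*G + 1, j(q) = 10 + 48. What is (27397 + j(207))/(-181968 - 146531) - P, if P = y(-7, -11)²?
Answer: -11001130466/328499 ≈ -33489.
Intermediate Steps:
j(q) = 58
y(G, p) = 1 - 26*G
P = 33489 (P = (1 - 26*(-7))² = (1 + 182)² = 183² = 33489)
(27397 + j(207))/(-181968 - 146531) - P = (27397 + 58)/(-181968 - 146531) - 1*33489 = 27455/(-328499) - 33489 = 27455*(-1/328499) - 33489 = -27455/328499 - 33489 = -11001130466/328499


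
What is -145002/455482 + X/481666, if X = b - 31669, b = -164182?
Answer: -79524569257/109695096506 ≈ -0.72496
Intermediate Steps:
X = -195851 (X = -164182 - 31669 = -195851)
-145002/455482 + X/481666 = -145002/455482 - 195851/481666 = -145002*1/455482 - 195851*1/481666 = -72501/227741 - 195851/481666 = -79524569257/109695096506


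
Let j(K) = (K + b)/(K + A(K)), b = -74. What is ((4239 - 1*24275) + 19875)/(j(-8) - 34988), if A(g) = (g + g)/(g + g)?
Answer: 1127/244834 ≈ 0.0046031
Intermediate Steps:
A(g) = 1 (A(g) = (2*g)/((2*g)) = (2*g)*(1/(2*g)) = 1)
j(K) = (-74 + K)/(1 + K) (j(K) = (K - 74)/(K + 1) = (-74 + K)/(1 + K))
((4239 - 1*24275) + 19875)/(j(-8) - 34988) = ((4239 - 1*24275) + 19875)/((-74 - 8)/(1 - 8) - 34988) = ((4239 - 24275) + 19875)/(-82/(-7) - 34988) = (-20036 + 19875)/(-⅐*(-82) - 34988) = -161/(82/7 - 34988) = -161/(-244834/7) = -161*(-7/244834) = 1127/244834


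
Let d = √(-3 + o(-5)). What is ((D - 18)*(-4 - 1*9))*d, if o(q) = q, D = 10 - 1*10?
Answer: 468*I*√2 ≈ 661.85*I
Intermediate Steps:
D = 0 (D = 10 - 10 = 0)
d = 2*I*√2 (d = √(-3 - 5) = √(-8) = 2*I*√2 ≈ 2.8284*I)
((D - 18)*(-4 - 1*9))*d = ((0 - 18)*(-4 - 1*9))*(2*I*√2) = (-18*(-4 - 9))*(2*I*√2) = (-18*(-13))*(2*I*√2) = 234*(2*I*√2) = 468*I*√2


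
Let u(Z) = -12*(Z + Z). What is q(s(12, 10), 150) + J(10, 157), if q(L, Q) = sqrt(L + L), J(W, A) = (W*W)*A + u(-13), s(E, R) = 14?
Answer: 16012 + 2*sqrt(7) ≈ 16017.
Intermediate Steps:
u(Z) = -24*Z
J(W, A) = 312 + A*W**2 (J(W, A) = (W*W)*A - 24*(-13) = W**2*A + 312 = A*W**2 + 312 = 312 + A*W**2)
q(L, Q) = sqrt(2)*sqrt(L) (q(L, Q) = sqrt(2*L) = sqrt(2)*sqrt(L))
q(s(12, 10), 150) + J(10, 157) = sqrt(2)*sqrt(14) + (312 + 157*10**2) = 2*sqrt(7) + (312 + 157*100) = 2*sqrt(7) + (312 + 15700) = 2*sqrt(7) + 16012 = 16012 + 2*sqrt(7)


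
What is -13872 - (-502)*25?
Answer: -1322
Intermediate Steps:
-13872 - (-502)*25 = -13872 - 1*(-12550) = -13872 + 12550 = -1322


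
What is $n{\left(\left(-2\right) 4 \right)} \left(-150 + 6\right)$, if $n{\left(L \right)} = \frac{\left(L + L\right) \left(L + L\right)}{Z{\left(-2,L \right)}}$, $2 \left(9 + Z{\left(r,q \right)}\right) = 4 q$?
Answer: $\frac{36864}{25} \approx 1474.6$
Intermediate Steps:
$Z{\left(r,q \right)} = -9 + 2 q$ ($Z{\left(r,q \right)} = -9 + \frac{4 q}{2} = -9 + 2 q$)
$n{\left(L \right)} = \frac{4 L^{2}}{-9 + 2 L}$ ($n{\left(L \right)} = \frac{\left(L + L\right) \left(L + L\right)}{-9 + 2 L} = \frac{2 L 2 L}{-9 + 2 L} = \frac{4 L^{2}}{-9 + 2 L}$)
$n{\left(\left(-2\right) 4 \right)} \left(-150 + 6\right) = \frac{4 \left(\left(-2\right) 4\right)^{2}}{-9 + 2 \left(\left(-2\right) 4\right)} \left(-150 + 6\right) = \frac{4 \left(-8\right)^{2}}{-9 + 2 \left(-8\right)} \left(-144\right) = 4 \cdot 64 \frac{1}{-9 - 16} \left(-144\right) = 4 \cdot 64 \frac{1}{-25} \left(-144\right) = 4 \cdot 64 \left(- \frac{1}{25}\right) \left(-144\right) = \left(- \frac{256}{25}\right) \left(-144\right) = \frac{36864}{25}$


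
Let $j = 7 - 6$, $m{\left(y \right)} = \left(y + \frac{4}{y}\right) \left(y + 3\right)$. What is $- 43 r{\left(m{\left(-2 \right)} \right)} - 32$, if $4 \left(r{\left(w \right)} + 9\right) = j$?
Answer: $\frac{1377}{4} \approx 344.25$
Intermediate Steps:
$m{\left(y \right)} = \left(3 + y\right) \left(y + \frac{4}{y}\right)$ ($m{\left(y \right)} = \left(y + \frac{4}{y}\right) \left(3 + y\right) = \left(3 + y\right) \left(y + \frac{4}{y}\right)$)
$j = 1$ ($j = 7 - 6 = 1$)
$r{\left(w \right)} = - \frac{35}{4}$ ($r{\left(w \right)} = -9 + \frac{1}{4} \cdot 1 = -9 + \frac{1}{4} = - \frac{35}{4}$)
$- 43 r{\left(m{\left(-2 \right)} \right)} - 32 = \left(-43\right) \left(- \frac{35}{4}\right) - 32 = \frac{1505}{4} - 32 = \frac{1377}{4}$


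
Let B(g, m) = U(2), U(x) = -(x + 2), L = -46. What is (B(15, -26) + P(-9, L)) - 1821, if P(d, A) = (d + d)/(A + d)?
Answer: -100357/55 ≈ -1824.7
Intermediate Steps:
U(x) = -2 - x (U(x) = -(2 + x) = -2 - x)
B(g, m) = -4 (B(g, m) = -2 - 1*2 = -2 - 2 = -4)
P(d, A) = 2*d/(A + d) (P(d, A) = (2*d)/(A + d) = 2*d/(A + d))
(B(15, -26) + P(-9, L)) - 1821 = (-4 + 2*(-9)/(-46 - 9)) - 1821 = (-4 + 2*(-9)/(-55)) - 1821 = (-4 + 2*(-9)*(-1/55)) - 1821 = (-4 + 18/55) - 1821 = -202/55 - 1821 = -100357/55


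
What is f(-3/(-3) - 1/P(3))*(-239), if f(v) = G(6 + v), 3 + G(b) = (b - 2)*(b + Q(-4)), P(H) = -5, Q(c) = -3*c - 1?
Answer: -547549/25 ≈ -21902.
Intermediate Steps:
Q(c) = -1 - 3*c
G(b) = -3 + (-2 + b)*(11 + b) (G(b) = -3 + (b - 2)*(b + (-1 - 3*(-4))) = -3 + (-2 + b)*(b + (-1 + 12)) = -3 + (-2 + b)*(b + 11) = -3 + (-2 + b)*(11 + b))
f(v) = 29 + (6 + v)**2 + 9*v (f(v) = -25 + (6 + v)**2 + 9*(6 + v) = -25 + (6 + v)**2 + (54 + 9*v) = 29 + (6 + v)**2 + 9*v)
f(-3/(-3) - 1/P(3))*(-239) = (65 + (-3/(-3) - 1/(-5))**2 + 21*(-3/(-3) - 1/(-5)))*(-239) = (65 + (-3*(-1/3) - 1*(-1/5))**2 + 21*(-3*(-1/3) - 1*(-1/5)))*(-239) = (65 + (1 + 1/5)**2 + 21*(1 + 1/5))*(-239) = (65 + (6/5)**2 + 21*(6/5))*(-239) = (65 + 36/25 + 126/5)*(-239) = (2291/25)*(-239) = -547549/25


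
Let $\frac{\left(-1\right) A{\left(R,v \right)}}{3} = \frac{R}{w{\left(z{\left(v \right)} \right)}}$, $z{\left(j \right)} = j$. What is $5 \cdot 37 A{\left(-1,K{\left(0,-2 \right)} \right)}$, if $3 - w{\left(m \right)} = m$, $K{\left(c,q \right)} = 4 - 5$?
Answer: $\frac{555}{4} \approx 138.75$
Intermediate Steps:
$K{\left(c,q \right)} = -1$ ($K{\left(c,q \right)} = 4 - 5 = -1$)
$w{\left(m \right)} = 3 - m$
$A{\left(R,v \right)} = - \frac{3 R}{3 - v}$ ($A{\left(R,v \right)} = - 3 \frac{R}{3 - v} = - \frac{3 R}{3 - v}$)
$5 \cdot 37 A{\left(-1,K{\left(0,-2 \right)} \right)} = 5 \cdot 37 \cdot 3 \left(-1\right) \frac{1}{-3 - 1} = 185 \cdot 3 \left(-1\right) \frac{1}{-4} = 185 \cdot 3 \left(-1\right) \left(- \frac{1}{4}\right) = 185 \cdot \frac{3}{4} = \frac{555}{4}$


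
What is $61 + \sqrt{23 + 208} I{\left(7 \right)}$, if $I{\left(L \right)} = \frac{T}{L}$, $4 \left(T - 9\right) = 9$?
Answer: $61 + \frac{45 \sqrt{231}}{28} \approx 85.427$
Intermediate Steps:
$T = \frac{45}{4}$ ($T = 9 + \frac{1}{4} \cdot 9 = 9 + \frac{9}{4} = \frac{45}{4} \approx 11.25$)
$I{\left(L \right)} = \frac{45}{4 L}$
$61 + \sqrt{23 + 208} I{\left(7 \right)} = 61 + \sqrt{23 + 208} \frac{45}{4 \cdot 7} = 61 + \sqrt{231} \cdot \frac{45}{4} \cdot \frac{1}{7} = 61 + \sqrt{231} \cdot \frac{45}{28} = 61 + \frac{45 \sqrt{231}}{28}$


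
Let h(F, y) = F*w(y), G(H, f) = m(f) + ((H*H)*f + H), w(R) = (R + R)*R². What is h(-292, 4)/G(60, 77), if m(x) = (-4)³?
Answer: -9344/69299 ≈ -0.13484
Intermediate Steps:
w(R) = 2*R³ (w(R) = (2*R)*R² = 2*R³)
m(x) = -64
G(H, f) = -64 + H + f*H² (G(H, f) = -64 + ((H*H)*f + H) = -64 + (H²*f + H) = -64 + (f*H² + H) = -64 + (H + f*H²) = -64 + H + f*H²)
h(F, y) = 2*F*y³ (h(F, y) = F*(2*y³) = 2*F*y³)
h(-292, 4)/G(60, 77) = (2*(-292)*4³)/(-64 + 60 + 77*60²) = (2*(-292)*64)/(-64 + 60 + 77*3600) = -37376/(-64 + 60 + 277200) = -37376/277196 = -37376*1/277196 = -9344/69299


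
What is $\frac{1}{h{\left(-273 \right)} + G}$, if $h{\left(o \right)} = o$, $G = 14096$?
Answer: $\frac{1}{13823} \approx 7.2343 \cdot 10^{-5}$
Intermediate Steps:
$\frac{1}{h{\left(-273 \right)} + G} = \frac{1}{-273 + 14096} = \frac{1}{13823}$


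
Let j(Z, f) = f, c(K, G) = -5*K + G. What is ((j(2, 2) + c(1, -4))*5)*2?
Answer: -70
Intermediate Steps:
c(K, G) = G - 5*K
((j(2, 2) + c(1, -4))*5)*2 = ((2 + (-4 - 5*1))*5)*2 = ((2 + (-4 - 5))*5)*2 = ((2 - 9)*5)*2 = -7*5*2 = -35*2 = -70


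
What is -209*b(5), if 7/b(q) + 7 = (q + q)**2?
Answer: -1463/93 ≈ -15.731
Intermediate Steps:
b(q) = 7/(-7 + 4*q**2) (b(q) = 7/(-7 + (q + q)**2) = 7/(-7 + (2*q)**2) = 7/(-7 + 4*q**2))
-209*b(5) = -1463/(-7 + 4*5**2) = -1463/(-7 + 4*25) = -1463/(-7 + 100) = -1463/93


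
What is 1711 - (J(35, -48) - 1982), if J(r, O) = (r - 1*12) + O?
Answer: 3718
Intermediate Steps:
J(r, O) = -12 + O + r (J(r, O) = (r - 12) + O = (-12 + r) + O = -12 + O + r)
1711 - (J(35, -48) - 1982) = 1711 - ((-12 - 48 + 35) - 1982) = 1711 - (-25 - 1982) = 1711 - 1*(-2007) = 1711 + 2007 = 3718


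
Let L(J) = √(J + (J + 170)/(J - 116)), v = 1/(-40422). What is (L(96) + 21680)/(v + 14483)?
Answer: 175269792/117086365 + 20211*√8270/2927159125 ≈ 1.4976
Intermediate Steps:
v = -1/40422 ≈ -2.4739e-5
L(J) = √(J + (170 + J)/(-116 + J))
(L(96) + 21680)/(v + 14483) = (√((170 + 96 + 96*(-116 + 96))/(-116 + 96)) + 21680)/(-1/40422 + 14483) = (√((170 + 96 + 96*(-20))/(-20)) + 21680)/(585431825/40422) = (√(-(170 + 96 - 1920)/20) + 21680)*(40422/585431825) = (√(-1/20*(-1654)) + 21680)*(40422/585431825) = (√(827/10) + 21680)*(40422/585431825) = (√8270/10 + 21680)*(40422/585431825) = (21680 + √8270/10)*(40422/585431825) = 175269792/117086365 + 20211*√8270/2927159125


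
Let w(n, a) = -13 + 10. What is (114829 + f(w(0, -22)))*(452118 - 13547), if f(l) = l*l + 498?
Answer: 50583024856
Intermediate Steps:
w(n, a) = -3
f(l) = 498 + l² (f(l) = l² + 498 = 498 + l²)
(114829 + f(w(0, -22)))*(452118 - 13547) = (114829 + (498 + (-3)²))*(452118 - 13547) = (114829 + (498 + 9))*438571 = (114829 + 507)*438571 = 115336*438571 = 50583024856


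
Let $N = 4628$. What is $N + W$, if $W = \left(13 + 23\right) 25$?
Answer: $5528$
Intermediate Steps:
$W = 900$ ($W = 36 \cdot 25 = 900$)
$N + W = 4628 + 900 = 5528$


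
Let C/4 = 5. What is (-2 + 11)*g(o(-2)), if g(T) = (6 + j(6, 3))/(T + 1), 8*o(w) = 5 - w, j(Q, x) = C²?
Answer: 9744/5 ≈ 1948.8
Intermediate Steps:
C = 20 (C = 4*5 = 20)
j(Q, x) = 400 (j(Q, x) = 20² = 400)
o(w) = 5/8 - w/8 (o(w) = (5 - w)/8 = 5/8 - w/8)
g(T) = 406/(1 + T) (g(T) = (6 + 400)/(T + 1) = 406/(1 + T))
(-2 + 11)*g(o(-2)) = (-2 + 11)*(406/(1 + (5/8 - ⅛*(-2)))) = 9*(406/(1 + (5/8 + ¼))) = 9*(406/(1 + 7/8)) = 9*(406/(15/8)) = 9*(406*(8/15)) = 9*(3248/15) = 9744/5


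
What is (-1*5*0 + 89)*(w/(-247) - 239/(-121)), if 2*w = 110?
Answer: 4661642/29887 ≈ 155.98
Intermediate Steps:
w = 55 (w = (½)*110 = 55)
(-1*5*0 + 89)*(w/(-247) - 239/(-121)) = (-1*5*0 + 89)*(55/(-247) - 239/(-121)) = (-5*0 + 89)*(55*(-1/247) - 239*(-1/121)) = (0 + 89)*(-55/247 + 239/121) = 89*(52378/29887) = 4661642/29887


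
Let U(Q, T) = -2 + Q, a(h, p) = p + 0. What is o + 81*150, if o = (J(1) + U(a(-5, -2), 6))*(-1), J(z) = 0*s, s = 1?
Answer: 12154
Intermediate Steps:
a(h, p) = p
J(z) = 0 (J(z) = 0*1 = 0)
o = 4 (o = (0 + (-2 - 2))*(-1) = (0 - 4)*(-1) = -4*(-1) = 4)
o + 81*150 = 4 + 81*150 = 4 + 12150 = 12154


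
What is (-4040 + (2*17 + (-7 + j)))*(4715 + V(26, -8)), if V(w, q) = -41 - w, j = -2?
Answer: -18661720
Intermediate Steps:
(-4040 + (2*17 + (-7 + j)))*(4715 + V(26, -8)) = (-4040 + (2*17 + (-7 - 2)))*(4715 + (-41 - 1*26)) = (-4040 + (34 - 9))*(4715 + (-41 - 26)) = (-4040 + 25)*(4715 - 67) = -4015*4648 = -18661720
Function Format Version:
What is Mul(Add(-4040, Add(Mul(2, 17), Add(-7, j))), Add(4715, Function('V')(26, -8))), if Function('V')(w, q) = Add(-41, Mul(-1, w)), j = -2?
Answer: -18661720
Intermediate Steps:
Mul(Add(-4040, Add(Mul(2, 17), Add(-7, j))), Add(4715, Function('V')(26, -8))) = Mul(Add(-4040, Add(Mul(2, 17), Add(-7, -2))), Add(4715, Add(-41, Mul(-1, 26)))) = Mul(Add(-4040, Add(34, -9)), Add(4715, Add(-41, -26))) = Mul(Add(-4040, 25), Add(4715, -67)) = Mul(-4015, 4648) = -18661720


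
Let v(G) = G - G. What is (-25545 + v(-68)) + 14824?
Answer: -10721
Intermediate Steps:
v(G) = 0
(-25545 + v(-68)) + 14824 = (-25545 + 0) + 14824 = -25545 + 14824 = -10721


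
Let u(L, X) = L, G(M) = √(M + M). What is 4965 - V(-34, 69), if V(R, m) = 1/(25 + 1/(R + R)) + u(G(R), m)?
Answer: 8435467/1699 - 2*I*√17 ≈ 4965.0 - 8.2462*I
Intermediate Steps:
G(M) = √2*√M (G(M) = √(2*M) = √2*√M)
V(R, m) = 1/(25 + 1/(2*R)) + √2*√R (V(R, m) = 1/(25 + 1/(R + R)) + √2*√R = 1/(25 + 1/(2*R)) + √2*√R)
4965 - V(-34, 69) = 4965 - (2*(-34) + √2*√(-34) + 50*√2*(-34)^(3/2))/(1 + 50*(-34)) = 4965 - (-68 + √2*(I*√34) + 50*√2*(-34*I*√34))/(1 - 1700) = 4965 - (-68 + 2*I*√17 - 3400*I*√17)/(-1699) = 4965 - (-1)*(-68 - 3398*I*√17)/1699 = 4965 - (68/1699 + 2*I*√17) = 4965 + (-68/1699 - 2*I*√17) = 8435467/1699 - 2*I*√17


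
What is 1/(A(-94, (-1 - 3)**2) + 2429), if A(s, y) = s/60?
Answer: 30/72823 ≈ 0.00041196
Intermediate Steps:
A(s, y) = s/60 (A(s, y) = s*(1/60) = s/60)
1/(A(-94, (-1 - 3)**2) + 2429) = 1/((1/60)*(-94) + 2429) = 1/(-47/30 + 2429) = 1/(72823/30) = 30/72823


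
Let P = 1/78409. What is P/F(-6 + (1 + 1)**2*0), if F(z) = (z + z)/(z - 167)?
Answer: 173/940908 ≈ 0.00018386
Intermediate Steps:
P = 1/78409 ≈ 1.2754e-5
F(z) = 2*z/(-167 + z) (F(z) = (2*z)/(-167 + z) = 2*z/(-167 + z))
P/F(-6 + (1 + 1)**2*0) = 1/(78409*((2*(-6 + (1 + 1)**2*0)/(-167 + (-6 + (1 + 1)**2*0))))) = 1/(78409*((2*(-6 + 2**2*0)/(-167 + (-6 + 2**2*0))))) = 1/(78409*((2*(-6 + 4*0)/(-167 + (-6 + 4*0))))) = 1/(78409*((2*(-6 + 0)/(-167 + (-6 + 0))))) = 1/(78409*((2*(-6)/(-167 - 6)))) = 1/(78409*((2*(-6)/(-173)))) = 1/(78409*((2*(-6)*(-1/173)))) = 1/(78409*(12/173)) = (1/78409)*(173/12) = 173/940908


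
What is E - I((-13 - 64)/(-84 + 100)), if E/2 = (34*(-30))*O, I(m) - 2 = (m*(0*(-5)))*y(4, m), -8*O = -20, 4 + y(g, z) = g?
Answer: -5102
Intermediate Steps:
y(g, z) = -4 + g
O = 5/2 (O = -1/8*(-20) = 5/2 ≈ 2.5000)
I(m) = 2 (I(m) = 2 + (m*(0*(-5)))*(-4 + 4) = 2 + (m*0)*0 = 2 + 0*0 = 2 + 0 = 2)
E = -5100 (E = 2*((34*(-30))*(5/2)) = 2*(-1020*5/2) = 2*(-2550) = -5100)
E - I((-13 - 64)/(-84 + 100)) = -5100 - 1*2 = -5100 - 2 = -5102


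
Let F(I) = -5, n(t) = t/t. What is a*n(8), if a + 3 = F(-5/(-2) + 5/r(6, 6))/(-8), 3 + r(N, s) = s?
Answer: -19/8 ≈ -2.3750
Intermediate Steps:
r(N, s) = -3 + s
n(t) = 1
a = -19/8 (a = -3 - 5/(-8) = -3 - 5*(-⅛) = -3 + 5/8 = -19/8 ≈ -2.3750)
a*n(8) = -19/8*1 = -19/8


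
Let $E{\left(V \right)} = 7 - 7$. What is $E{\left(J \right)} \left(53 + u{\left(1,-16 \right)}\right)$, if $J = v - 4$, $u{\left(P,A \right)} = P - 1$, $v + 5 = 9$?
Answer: $0$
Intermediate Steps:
$v = 4$ ($v = -5 + 9 = 4$)
$u{\left(P,A \right)} = -1 + P$
$J = 0$ ($J = 4 - 4 = 0$)
$E{\left(V \right)} = 0$ ($E{\left(V \right)} = 7 - 7 = 0$)
$E{\left(J \right)} \left(53 + u{\left(1,-16 \right)}\right) = 0 \left(53 + \left(-1 + 1\right)\right) = 0 \left(53 + 0\right) = 0 \cdot 53 = 0$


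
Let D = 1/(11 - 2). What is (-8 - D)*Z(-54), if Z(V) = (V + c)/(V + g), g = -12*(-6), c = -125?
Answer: 13067/162 ≈ 80.661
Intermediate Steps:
D = ⅑ (D = 1/9 = ⅑ ≈ 0.11111)
g = 72
Z(V) = (-125 + V)/(72 + V) (Z(V) = (V - 125)/(V + 72) = (-125 + V)/(72 + V))
(-8 - D)*Z(-54) = (-8 - 1*⅑)*((-125 - 54)/(72 - 54)) = (-8 - ⅑)*(-179/18) = -73*(-179)/162 = -73/9*(-179/18) = 13067/162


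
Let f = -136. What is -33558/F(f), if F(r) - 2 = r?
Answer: 16779/67 ≈ 250.43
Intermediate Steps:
F(r) = 2 + r
-33558/F(f) = -33558/(2 - 136) = -33558/(-134) = -33558*(-1/134) = 16779/67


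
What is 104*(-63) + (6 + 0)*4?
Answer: -6528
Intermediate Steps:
104*(-63) + (6 + 0)*4 = -6552 + 6*4 = -6552 + 24 = -6528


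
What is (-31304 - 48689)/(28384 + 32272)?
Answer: -79993/60656 ≈ -1.3188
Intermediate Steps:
(-31304 - 48689)/(28384 + 32272) = -79993/60656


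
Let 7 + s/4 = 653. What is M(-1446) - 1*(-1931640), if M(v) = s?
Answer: 1934224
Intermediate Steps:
s = 2584 (s = -28 + 4*653 = -28 + 2612 = 2584)
M(v) = 2584
M(-1446) - 1*(-1931640) = 2584 - 1*(-1931640) = 2584 + 1931640 = 1934224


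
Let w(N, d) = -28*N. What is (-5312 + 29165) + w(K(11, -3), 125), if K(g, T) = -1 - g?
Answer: 24189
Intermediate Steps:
(-5312 + 29165) + w(K(11, -3), 125) = (-5312 + 29165) - 28*(-1 - 1*11) = 23853 - 28*(-1 - 11) = 23853 - 28*(-12) = 23853 + 336 = 24189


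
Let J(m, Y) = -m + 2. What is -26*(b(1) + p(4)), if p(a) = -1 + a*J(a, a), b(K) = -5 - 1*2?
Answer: 416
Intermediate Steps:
J(m, Y) = 2 - m
b(K) = -7 (b(K) = -5 - 2 = -7)
p(a) = -1 + a*(2 - a)
-26*(b(1) + p(4)) = -26*(-7 + (-1 - 1*4*(-2 + 4))) = -26*(-7 + (-1 - 1*4*2)) = -26*(-7 + (-1 - 8)) = -26*(-7 - 9) = -26*(-16) = 416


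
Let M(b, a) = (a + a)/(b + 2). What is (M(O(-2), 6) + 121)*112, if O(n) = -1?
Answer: 14896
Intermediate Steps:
M(b, a) = 2*a/(2 + b) (M(b, a) = (2*a)/(2 + b) = 2*a/(2 + b))
(M(O(-2), 6) + 121)*112 = (2*6/(2 - 1) + 121)*112 = (2*6/1 + 121)*112 = (2*6*1 + 121)*112 = (12 + 121)*112 = 133*112 = 14896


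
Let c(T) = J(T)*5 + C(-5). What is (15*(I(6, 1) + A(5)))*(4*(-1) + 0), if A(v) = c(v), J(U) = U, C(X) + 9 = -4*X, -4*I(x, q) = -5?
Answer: -2235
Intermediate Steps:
I(x, q) = 5/4 (I(x, q) = -¼*(-5) = 5/4)
C(X) = -9 - 4*X
c(T) = 11 + 5*T (c(T) = T*5 + (-9 - 4*(-5)) = 5*T + (-9 + 20) = 5*T + 11 = 11 + 5*T)
A(v) = 11 + 5*v
(15*(I(6, 1) + A(5)))*(4*(-1) + 0) = (15*(5/4 + (11 + 5*5)))*(4*(-1) + 0) = (15*(5/4 + (11 + 25)))*(-4 + 0) = (15*(5/4 + 36))*(-4) = (15*(149/4))*(-4) = (2235/4)*(-4) = -2235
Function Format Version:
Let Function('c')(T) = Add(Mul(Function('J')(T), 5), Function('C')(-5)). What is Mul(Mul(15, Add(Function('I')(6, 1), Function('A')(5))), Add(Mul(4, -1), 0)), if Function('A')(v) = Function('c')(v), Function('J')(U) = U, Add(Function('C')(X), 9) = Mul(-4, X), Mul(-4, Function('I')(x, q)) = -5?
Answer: -2235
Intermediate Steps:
Function('I')(x, q) = Rational(5, 4) (Function('I')(x, q) = Mul(Rational(-1, 4), -5) = Rational(5, 4))
Function('C')(X) = Add(-9, Mul(-4, X))
Function('c')(T) = Add(11, Mul(5, T)) (Function('c')(T) = Add(Mul(T, 5), Add(-9, Mul(-4, -5))) = Add(Mul(5, T), Add(-9, 20)) = Add(Mul(5, T), 11) = Add(11, Mul(5, T)))
Function('A')(v) = Add(11, Mul(5, v))
Mul(Mul(15, Add(Function('I')(6, 1), Function('A')(5))), Add(Mul(4, -1), 0)) = Mul(Mul(15, Add(Rational(5, 4), Add(11, Mul(5, 5)))), Add(Mul(4, -1), 0)) = Mul(Mul(15, Add(Rational(5, 4), Add(11, 25))), Add(-4, 0)) = Mul(Mul(15, Add(Rational(5, 4), 36)), -4) = Mul(Mul(15, Rational(149, 4)), -4) = Mul(Rational(2235, 4), -4) = -2235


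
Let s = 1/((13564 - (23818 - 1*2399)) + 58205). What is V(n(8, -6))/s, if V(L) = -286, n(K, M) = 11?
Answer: -14400100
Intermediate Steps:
s = 1/50350 (s = 1/((13564 - (23818 - 2399)) + 58205) = 1/((13564 - 1*21419) + 58205) = 1/((13564 - 21419) + 58205) = 1/(-7855 + 58205) = 1/50350 ≈ 1.9861e-5)
V(n(8, -6))/s = -286/1/50350 = -286*50350 = -14400100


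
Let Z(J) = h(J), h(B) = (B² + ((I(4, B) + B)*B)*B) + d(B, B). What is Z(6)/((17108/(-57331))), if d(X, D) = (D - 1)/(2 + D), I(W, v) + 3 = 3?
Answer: -2465233/2912 ≈ -846.58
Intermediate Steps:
I(W, v) = 0 (I(W, v) = -3 + 3 = 0)
d(X, D) = (-1 + D)/(2 + D)
h(B) = B² + B³ + (-1 + B)/(2 + B) (h(B) = (B² + ((0 + B)*B)*B) + (-1 + B)/(2 + B) = (B² + (B*B)*B) + (-1 + B)/(2 + B) = (B² + B²*B) + (-1 + B)/(2 + B) = (B² + B³) + (-1 + B)/(2 + B) = B² + B³ + (-1 + B)/(2 + B))
Z(J) = (-1 + J + J²*(1 + J)*(2 + J))/(2 + J)
Z(6)/((17108/(-57331))) = ((-1 + 6 + 6²*(1 + 6)*(2 + 6))/(2 + 6))/((17108/(-57331))) = ((-1 + 6 + 36*7*8)/8)/((17108*(-1/57331))) = ((-1 + 6 + 2016)/8)/(-17108/57331) = ((⅛)*2021)*(-57331/17108) = (2021/8)*(-57331/17108) = -2465233/2912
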